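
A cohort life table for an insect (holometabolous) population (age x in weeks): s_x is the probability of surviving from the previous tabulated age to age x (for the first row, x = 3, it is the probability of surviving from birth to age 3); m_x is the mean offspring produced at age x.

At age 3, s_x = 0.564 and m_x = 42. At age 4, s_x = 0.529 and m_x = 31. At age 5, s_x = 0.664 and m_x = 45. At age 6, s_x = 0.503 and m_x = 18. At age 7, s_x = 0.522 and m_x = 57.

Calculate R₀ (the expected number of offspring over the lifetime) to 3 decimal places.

46.611

Survivorship from birth: l_x = s_3·s_4·…·s_x.
  l_3 = 0.56400
  l_4 = 0.29836
  l_5 = 0.19811
  l_6 = 0.09965
  l_7 = 0.05202
R₀ = Σ l_x m_x:
  age 3: 0.56400 × 42 = 23.6880
  age 4: 0.29836 × 31 = 9.2492
  age 5: 0.19811 × 45 = 8.9150
  age 6: 0.09965 × 18 = 1.7937
  age 7: 0.05202 × 57 = 2.9651
R₀ = 23.6880 + 9.2492 + 8.9150 + 1.7937 + 2.9651 = 46.6110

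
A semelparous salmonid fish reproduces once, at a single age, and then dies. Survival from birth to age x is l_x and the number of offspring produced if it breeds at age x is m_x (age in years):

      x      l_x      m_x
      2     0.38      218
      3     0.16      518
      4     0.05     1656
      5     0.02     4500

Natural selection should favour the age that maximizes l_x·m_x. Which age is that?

Expected offspring if breeding at age x = l_x × m_x:
  age 2: 0.38 × 218 = 82.840
  age 3: 0.16 × 518 = 82.880
  age 4: 0.05 × 1656 = 82.800
  age 5: 0.02 × 4500 = 90.000
Maximum at age 5 (90.000).

5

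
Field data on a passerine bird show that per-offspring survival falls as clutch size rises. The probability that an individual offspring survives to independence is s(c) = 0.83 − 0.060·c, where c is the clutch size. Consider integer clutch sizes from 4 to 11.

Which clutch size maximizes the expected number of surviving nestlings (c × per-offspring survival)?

7

Expected surviving nestlings = c × s(c):
  c=4: 4 × 0.590 = 2.360
  c=5: 5 × 0.530 = 2.650
  c=6: 6 × 0.470 = 2.820
  c=7: 7 × 0.410 = 2.870
  c=8: 8 × 0.350 = 2.800
  c=9: 9 × 0.290 = 2.610
  c=10: 10 × 0.230 = 2.300
  c=11: 11 × 0.170 = 1.870
Maximum at c = 7 (2.870 surviving nestlings).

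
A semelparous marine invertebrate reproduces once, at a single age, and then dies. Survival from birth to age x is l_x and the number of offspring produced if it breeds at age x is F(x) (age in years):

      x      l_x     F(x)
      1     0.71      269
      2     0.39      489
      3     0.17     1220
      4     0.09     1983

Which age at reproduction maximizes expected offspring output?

3

Expected offspring if breeding at age x = l_x × F(x):
  age 1: 0.71 × 269 = 190.990
  age 2: 0.39 × 489 = 190.710
  age 3: 0.17 × 1220 = 207.400
  age 4: 0.09 × 1983 = 178.470
Maximum at age 3 (207.400).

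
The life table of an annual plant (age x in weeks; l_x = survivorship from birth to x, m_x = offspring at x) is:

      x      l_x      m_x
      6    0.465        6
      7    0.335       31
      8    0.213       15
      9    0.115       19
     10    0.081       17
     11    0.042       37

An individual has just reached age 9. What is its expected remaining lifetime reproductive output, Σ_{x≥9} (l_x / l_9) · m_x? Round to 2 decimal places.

l_9 = 0.115. Conditional survival from age 9 to x is l_x / l_9.
  x=9: (0.115/0.115) × 19 = 19.0000
  x=10: (0.081/0.115) × 17 = 11.9739
  x=11: (0.042/0.115) × 37 = 13.5130
Sum = 19.0000 + 11.9739 + 13.5130 = 44.4870

44.49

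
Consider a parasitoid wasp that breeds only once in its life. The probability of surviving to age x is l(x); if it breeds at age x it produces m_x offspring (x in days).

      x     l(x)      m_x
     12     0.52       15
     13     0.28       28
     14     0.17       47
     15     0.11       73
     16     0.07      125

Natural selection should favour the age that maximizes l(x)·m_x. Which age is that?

16

Expected offspring if breeding at age x = l(x) × m_x:
  age 12: 0.52 × 15 = 7.800
  age 13: 0.28 × 28 = 7.840
  age 14: 0.17 × 47 = 7.990
  age 15: 0.11 × 73 = 8.030
  age 16: 0.07 × 125 = 8.750
Maximum at age 16 (8.750).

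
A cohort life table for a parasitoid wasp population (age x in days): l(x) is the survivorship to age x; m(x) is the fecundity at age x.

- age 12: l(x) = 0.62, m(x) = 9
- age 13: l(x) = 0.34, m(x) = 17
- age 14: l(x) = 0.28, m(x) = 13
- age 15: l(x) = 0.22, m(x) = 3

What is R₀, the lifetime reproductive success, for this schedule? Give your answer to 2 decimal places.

R₀ = Σ l(x) m(x):
  age 12: 0.62 × 9 = 5.5800
  age 13: 0.34 × 17 = 5.7800
  age 14: 0.28 × 13 = 3.6400
  age 15: 0.22 × 3 = 0.6600
R₀ = 5.5800 + 5.7800 + 3.6400 + 0.6600 = 15.6600

15.66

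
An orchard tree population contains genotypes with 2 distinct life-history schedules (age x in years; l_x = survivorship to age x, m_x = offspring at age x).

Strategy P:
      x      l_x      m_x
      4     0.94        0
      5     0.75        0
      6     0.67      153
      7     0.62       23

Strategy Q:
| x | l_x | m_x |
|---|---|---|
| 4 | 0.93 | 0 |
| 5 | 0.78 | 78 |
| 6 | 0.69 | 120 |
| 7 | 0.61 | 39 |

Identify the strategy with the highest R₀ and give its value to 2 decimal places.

167.43

Strategy P: R₀ = 0.94×0 + 0.75×0 + 0.67×153 + 0.62×23 = 116.7700
Strategy Q: R₀ = 0.93×0 + 0.78×78 + 0.69×120 + 0.61×39 = 167.4300
Highest R₀: strategy Q with 167.4300.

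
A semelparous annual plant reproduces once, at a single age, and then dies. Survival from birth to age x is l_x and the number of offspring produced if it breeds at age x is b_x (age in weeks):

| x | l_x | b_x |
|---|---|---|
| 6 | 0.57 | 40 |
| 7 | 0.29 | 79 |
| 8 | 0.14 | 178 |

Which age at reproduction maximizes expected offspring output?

Expected offspring if breeding at age x = l_x × b_x:
  age 6: 0.57 × 40 = 22.800
  age 7: 0.29 × 79 = 22.910
  age 8: 0.14 × 178 = 24.920
Maximum at age 8 (24.920).

8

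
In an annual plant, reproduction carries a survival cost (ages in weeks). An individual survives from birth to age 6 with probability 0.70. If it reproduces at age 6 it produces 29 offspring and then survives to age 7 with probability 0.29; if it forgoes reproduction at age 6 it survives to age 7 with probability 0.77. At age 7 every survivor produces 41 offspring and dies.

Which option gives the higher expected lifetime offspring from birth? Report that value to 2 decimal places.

28.62

breed at age 6: R₀ = 0.70 × (29 + 0.29 × 41) = 0.70 × 40.8900 = 28.6230
delay to age 7: R₀ = 0.70 × (0.77 × 41) = 0.70 × 31.5700 = 22.0990
Higher: breed at age 6 (28.6230).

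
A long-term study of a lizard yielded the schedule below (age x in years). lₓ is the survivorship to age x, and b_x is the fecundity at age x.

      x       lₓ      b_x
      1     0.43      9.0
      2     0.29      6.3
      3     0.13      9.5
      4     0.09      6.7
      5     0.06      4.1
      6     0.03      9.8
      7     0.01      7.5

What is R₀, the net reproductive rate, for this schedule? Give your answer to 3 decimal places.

8.150

R₀ = Σ lₓ b_x:
  age 1: 0.43 × 9.0 = 3.8700
  age 2: 0.29 × 6.3 = 1.8270
  age 3: 0.13 × 9.5 = 1.2350
  age 4: 0.09 × 6.7 = 0.6030
  age 5: 0.06 × 4.1 = 0.2460
  age 6: 0.03 × 9.8 = 0.2940
  age 7: 0.01 × 7.5 = 0.0750
R₀ = 3.8700 + 1.8270 + 1.2350 + 0.6030 + 0.2460 + 0.2940 + 0.0750 = 8.1500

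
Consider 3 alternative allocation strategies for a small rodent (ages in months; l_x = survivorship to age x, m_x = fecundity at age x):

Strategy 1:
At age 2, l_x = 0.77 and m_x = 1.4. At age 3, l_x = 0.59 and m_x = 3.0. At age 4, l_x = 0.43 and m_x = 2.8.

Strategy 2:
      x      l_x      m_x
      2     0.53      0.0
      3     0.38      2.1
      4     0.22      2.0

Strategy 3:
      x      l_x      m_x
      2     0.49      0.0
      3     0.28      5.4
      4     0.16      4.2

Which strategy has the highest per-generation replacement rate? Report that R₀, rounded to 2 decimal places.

4.05

Strategy 1: R₀ = 0.77×1.4 + 0.59×3.0 + 0.43×2.8 = 4.0520
Strategy 2: R₀ = 0.53×0.0 + 0.38×2.1 + 0.22×2.0 = 1.2380
Strategy 3: R₀ = 0.49×0.0 + 0.28×5.4 + 0.16×4.2 = 2.1840
Highest R₀: strategy 1 with 4.0520.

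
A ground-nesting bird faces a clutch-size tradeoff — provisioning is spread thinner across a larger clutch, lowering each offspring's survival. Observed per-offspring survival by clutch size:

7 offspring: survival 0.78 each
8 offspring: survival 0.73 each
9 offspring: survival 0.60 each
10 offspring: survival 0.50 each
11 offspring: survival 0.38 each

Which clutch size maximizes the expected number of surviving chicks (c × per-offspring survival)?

Expected surviving chicks = c × s(c):
  c=7: 7 × 0.78 = 5.460
  c=8: 8 × 0.73 = 5.840
  c=9: 9 × 0.60 = 5.400
  c=10: 10 × 0.50 = 5.000
  c=11: 11 × 0.38 = 4.180
Maximum at c = 8 (5.840 surviving chicks).

8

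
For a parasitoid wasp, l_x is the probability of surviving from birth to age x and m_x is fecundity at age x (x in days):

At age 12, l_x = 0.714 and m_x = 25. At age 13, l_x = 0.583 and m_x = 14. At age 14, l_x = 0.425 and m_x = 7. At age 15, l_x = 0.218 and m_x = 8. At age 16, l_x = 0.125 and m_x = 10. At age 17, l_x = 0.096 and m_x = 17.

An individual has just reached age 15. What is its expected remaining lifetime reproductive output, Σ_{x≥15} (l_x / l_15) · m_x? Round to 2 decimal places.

21.22

l_15 = 0.218. Conditional survival from age 15 to x is l_x / l_15.
  x=15: (0.218/0.218) × 8 = 8.0000
  x=16: (0.125/0.218) × 10 = 5.7339
  x=17: (0.096/0.218) × 17 = 7.4862
Sum = 8.0000 + 5.7339 + 7.4862 = 21.2202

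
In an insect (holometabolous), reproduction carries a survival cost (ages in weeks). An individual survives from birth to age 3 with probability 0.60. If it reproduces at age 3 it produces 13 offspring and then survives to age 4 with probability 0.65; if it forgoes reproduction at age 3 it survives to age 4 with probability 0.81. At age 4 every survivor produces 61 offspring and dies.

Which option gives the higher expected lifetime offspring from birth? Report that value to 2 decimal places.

31.59

breed at age 3: R₀ = 0.60 × (13 + 0.65 × 61) = 0.60 × 52.6500 = 31.5900
delay to age 4: R₀ = 0.60 × (0.81 × 61) = 0.60 × 49.4100 = 29.6460
Higher: breed at age 3 (31.5900).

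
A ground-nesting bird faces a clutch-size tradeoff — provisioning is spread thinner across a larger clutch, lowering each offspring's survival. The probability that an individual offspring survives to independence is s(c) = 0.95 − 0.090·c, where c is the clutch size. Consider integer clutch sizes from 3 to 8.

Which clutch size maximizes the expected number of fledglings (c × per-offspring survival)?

5

Expected fledglings = c × s(c):
  c=3: 3 × 0.680 = 2.040
  c=4: 4 × 0.590 = 2.360
  c=5: 5 × 0.500 = 2.500
  c=6: 6 × 0.410 = 2.460
  c=7: 7 × 0.320 = 2.240
  c=8: 8 × 0.230 = 1.840
Maximum at c = 5 (2.500 fledglings).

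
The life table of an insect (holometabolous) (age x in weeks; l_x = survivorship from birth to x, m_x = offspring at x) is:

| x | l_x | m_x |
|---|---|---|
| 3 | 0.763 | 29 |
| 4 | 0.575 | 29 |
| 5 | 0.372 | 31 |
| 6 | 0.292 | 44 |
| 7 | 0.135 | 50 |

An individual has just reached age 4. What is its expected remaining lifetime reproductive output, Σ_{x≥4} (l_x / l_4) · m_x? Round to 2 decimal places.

l_4 = 0.575. Conditional survival from age 4 to x is l_x / l_4.
  x=4: (0.575/0.575) × 29 = 29.0000
  x=5: (0.372/0.575) × 31 = 20.0557
  x=6: (0.292/0.575) × 44 = 22.3443
  x=7: (0.135/0.575) × 50 = 11.7391
Sum = 29.0000 + 20.0557 + 22.3443 + 11.7391 = 83.1391

83.14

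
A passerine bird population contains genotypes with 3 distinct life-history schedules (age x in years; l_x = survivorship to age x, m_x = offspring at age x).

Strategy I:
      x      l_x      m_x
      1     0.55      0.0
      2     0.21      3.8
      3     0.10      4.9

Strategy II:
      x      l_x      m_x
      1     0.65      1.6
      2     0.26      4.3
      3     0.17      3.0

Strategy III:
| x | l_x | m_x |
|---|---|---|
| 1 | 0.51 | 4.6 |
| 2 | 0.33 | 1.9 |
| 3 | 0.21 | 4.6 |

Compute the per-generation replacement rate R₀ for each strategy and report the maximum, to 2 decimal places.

3.94

Strategy I: R₀ = 0.55×0.0 + 0.21×3.8 + 0.10×4.9 = 1.2880
Strategy II: R₀ = 0.65×1.6 + 0.26×4.3 + 0.17×3.0 = 2.6680
Strategy III: R₀ = 0.51×4.6 + 0.33×1.9 + 0.21×4.6 = 3.9390
Highest R₀: strategy III with 3.9390.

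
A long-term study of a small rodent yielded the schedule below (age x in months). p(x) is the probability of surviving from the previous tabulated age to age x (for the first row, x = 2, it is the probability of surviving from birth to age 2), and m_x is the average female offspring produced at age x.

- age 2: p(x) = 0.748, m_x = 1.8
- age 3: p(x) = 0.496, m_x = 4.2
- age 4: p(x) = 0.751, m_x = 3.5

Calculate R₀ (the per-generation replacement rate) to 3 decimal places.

Survivorship from birth: l_x = p_2·p_3·…·p_x.
  l_2 = 0.74800
  l_3 = 0.37101
  l_4 = 0.27863
R₀ = Σ l_x m_x:
  age 2: 0.74800 × 1.8 = 1.3464
  age 3: 0.37101 × 4.2 = 1.5582
  age 4: 0.27863 × 3.5 = 0.9752
R₀ = 1.3464 + 1.5582 + 0.9752 = 3.8798

3.880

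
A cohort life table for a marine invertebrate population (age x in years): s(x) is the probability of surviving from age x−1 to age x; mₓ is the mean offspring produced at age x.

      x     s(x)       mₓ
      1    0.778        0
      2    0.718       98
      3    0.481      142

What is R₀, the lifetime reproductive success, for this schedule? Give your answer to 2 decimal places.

Survivorship from birth: l_x = s_1·s_2·…·s_x.
  l_1 = 0.77800
  l_2 = 0.55860
  l_3 = 0.26869
R₀ = Σ l_x mₓ:
  age 1: 0.77800 × 0 = 0.0000
  age 2: 0.55860 × 98 = 54.7428
  age 3: 0.26869 × 142 = 38.1540
R₀ = 0.0000 + 54.7428 + 38.1540 = 92.8968

92.90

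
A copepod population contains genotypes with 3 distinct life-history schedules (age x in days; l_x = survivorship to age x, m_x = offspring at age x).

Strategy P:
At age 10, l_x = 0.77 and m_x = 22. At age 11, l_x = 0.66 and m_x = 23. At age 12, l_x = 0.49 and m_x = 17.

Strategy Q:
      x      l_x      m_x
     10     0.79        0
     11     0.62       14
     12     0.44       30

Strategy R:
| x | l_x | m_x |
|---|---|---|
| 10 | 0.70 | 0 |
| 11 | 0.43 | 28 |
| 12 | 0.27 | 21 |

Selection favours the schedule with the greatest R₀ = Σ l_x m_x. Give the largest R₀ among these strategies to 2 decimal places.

Strategy P: R₀ = 0.77×22 + 0.66×23 + 0.49×17 = 40.4500
Strategy Q: R₀ = 0.79×0 + 0.62×14 + 0.44×30 = 21.8800
Strategy R: R₀ = 0.70×0 + 0.43×28 + 0.27×21 = 17.7100
Highest R₀: strategy P with 40.4500.

40.45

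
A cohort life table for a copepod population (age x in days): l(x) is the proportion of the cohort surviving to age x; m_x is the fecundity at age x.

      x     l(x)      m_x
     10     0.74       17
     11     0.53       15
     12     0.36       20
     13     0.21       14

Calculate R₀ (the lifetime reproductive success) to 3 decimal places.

30.670

R₀ = Σ l(x) m_x:
  age 10: 0.74 × 17 = 12.5800
  age 11: 0.53 × 15 = 7.9500
  age 12: 0.36 × 20 = 7.2000
  age 13: 0.21 × 14 = 2.9400
R₀ = 12.5800 + 7.9500 + 7.2000 + 2.9400 = 30.6700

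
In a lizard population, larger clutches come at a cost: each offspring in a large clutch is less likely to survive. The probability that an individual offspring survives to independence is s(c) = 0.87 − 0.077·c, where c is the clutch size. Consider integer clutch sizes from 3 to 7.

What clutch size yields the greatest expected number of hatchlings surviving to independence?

Expected hatchlings surviving to independence = c × s(c):
  c=3: 3 × 0.639 = 1.917
  c=4: 4 × 0.562 = 2.248
  c=5: 5 × 0.485 = 2.425
  c=6: 6 × 0.408 = 2.448
  c=7: 7 × 0.331 = 2.317
Maximum at c = 6 (2.448 hatchlings surviving to independence).

6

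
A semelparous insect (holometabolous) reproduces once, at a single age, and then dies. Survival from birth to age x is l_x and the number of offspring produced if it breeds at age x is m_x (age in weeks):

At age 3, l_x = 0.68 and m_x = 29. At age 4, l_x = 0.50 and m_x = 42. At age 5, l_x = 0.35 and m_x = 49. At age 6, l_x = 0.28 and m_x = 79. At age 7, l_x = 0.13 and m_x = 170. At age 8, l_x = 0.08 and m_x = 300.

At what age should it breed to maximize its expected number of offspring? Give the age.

8

Expected offspring if breeding at age x = l_x × m_x:
  age 3: 0.68 × 29 = 19.720
  age 4: 0.50 × 42 = 21.000
  age 5: 0.35 × 49 = 17.150
  age 6: 0.28 × 79 = 22.120
  age 7: 0.13 × 170 = 22.100
  age 8: 0.08 × 300 = 24.000
Maximum at age 8 (24.000).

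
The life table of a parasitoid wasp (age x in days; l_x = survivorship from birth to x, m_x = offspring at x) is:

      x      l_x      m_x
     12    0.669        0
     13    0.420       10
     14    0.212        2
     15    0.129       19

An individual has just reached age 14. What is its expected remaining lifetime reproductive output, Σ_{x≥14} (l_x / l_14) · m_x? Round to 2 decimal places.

l_14 = 0.212. Conditional survival from age 14 to x is l_x / l_14.
  x=14: (0.212/0.212) × 2 = 2.0000
  x=15: (0.129/0.212) × 19 = 11.5613
Sum = 2.0000 + 11.5613 = 13.5613

13.56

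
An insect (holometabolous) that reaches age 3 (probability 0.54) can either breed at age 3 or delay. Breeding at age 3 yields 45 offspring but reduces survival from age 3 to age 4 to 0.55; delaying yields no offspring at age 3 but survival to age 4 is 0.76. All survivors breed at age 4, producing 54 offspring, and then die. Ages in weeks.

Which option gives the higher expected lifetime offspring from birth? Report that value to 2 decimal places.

40.34

breed at age 3: R₀ = 0.54 × (45 + 0.55 × 54) = 0.54 × 74.7000 = 40.3380
delay to age 4: R₀ = 0.54 × (0.76 × 54) = 0.54 × 41.0400 = 22.1616
Higher: breed at age 3 (40.3380).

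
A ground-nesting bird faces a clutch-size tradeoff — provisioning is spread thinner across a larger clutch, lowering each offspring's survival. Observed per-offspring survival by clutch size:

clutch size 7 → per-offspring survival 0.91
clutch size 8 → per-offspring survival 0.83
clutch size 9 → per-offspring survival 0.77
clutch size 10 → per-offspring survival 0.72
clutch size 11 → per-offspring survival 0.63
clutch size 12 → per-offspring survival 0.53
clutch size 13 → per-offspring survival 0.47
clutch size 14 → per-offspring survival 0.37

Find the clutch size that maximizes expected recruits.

10

Expected recruits = c × s(c):
  c=7: 7 × 0.91 = 6.370
  c=8: 8 × 0.83 = 6.640
  c=9: 9 × 0.77 = 6.930
  c=10: 10 × 0.72 = 7.200
  c=11: 11 × 0.63 = 6.930
  c=12: 12 × 0.53 = 6.360
  c=13: 13 × 0.47 = 6.110
  c=14: 14 × 0.37 = 5.180
Maximum at c = 10 (7.200 recruits).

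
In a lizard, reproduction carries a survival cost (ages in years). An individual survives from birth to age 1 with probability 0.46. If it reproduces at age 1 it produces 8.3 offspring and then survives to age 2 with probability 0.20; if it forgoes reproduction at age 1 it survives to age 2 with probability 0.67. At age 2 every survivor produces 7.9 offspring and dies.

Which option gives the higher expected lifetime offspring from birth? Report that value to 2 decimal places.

4.54

breed at age 1: R₀ = 0.46 × (8.3 + 0.20 × 7.9) = 0.46 × 9.8800 = 4.5448
delay to age 2: R₀ = 0.46 × (0.67 × 7.9) = 0.46 × 5.2930 = 2.4348
Higher: breed at age 1 (4.5448).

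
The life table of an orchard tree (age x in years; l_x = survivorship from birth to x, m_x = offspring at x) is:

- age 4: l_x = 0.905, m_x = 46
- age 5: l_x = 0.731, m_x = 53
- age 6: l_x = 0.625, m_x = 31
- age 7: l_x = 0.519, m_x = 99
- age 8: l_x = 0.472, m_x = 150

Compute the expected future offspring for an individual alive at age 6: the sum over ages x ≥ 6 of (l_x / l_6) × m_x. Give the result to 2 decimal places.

226.49

l_6 = 0.625. Conditional survival from age 6 to x is l_x / l_6.
  x=6: (0.625/0.625) × 31 = 31.0000
  x=7: (0.519/0.625) × 99 = 82.2096
  x=8: (0.472/0.625) × 150 = 113.2800
Sum = 31.0000 + 82.2096 + 113.2800 = 226.4896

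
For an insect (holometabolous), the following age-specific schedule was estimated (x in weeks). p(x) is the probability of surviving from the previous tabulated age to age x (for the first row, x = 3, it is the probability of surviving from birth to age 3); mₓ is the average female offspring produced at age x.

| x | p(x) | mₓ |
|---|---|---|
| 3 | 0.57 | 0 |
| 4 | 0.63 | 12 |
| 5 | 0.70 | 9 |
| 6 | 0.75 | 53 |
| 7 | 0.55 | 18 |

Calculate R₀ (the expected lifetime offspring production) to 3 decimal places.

Survivorship from birth: l_x = p_3·p_4·…·p_x.
  l_3 = 0.57000
  l_4 = 0.35910
  l_5 = 0.25137
  l_6 = 0.18853
  l_7 = 0.10369
R₀ = Σ l_x mₓ:
  age 3: 0.57000 × 0 = 0.0000
  age 4: 0.35910 × 12 = 4.3092
  age 5: 0.25137 × 9 = 2.2623
  age 6: 0.18853 × 53 = 9.9921
  age 7: 0.10369 × 18 = 1.8664
R₀ = 0.0000 + 4.3092 + 2.2623 + 9.9921 + 1.8664 = 18.4300

18.430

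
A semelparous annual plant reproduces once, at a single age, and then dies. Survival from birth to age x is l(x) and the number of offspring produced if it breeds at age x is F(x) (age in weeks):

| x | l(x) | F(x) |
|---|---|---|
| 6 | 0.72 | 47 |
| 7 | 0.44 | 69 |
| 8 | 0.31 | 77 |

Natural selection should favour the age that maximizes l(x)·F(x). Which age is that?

6

Expected offspring if breeding at age x = l(x) × F(x):
  age 6: 0.72 × 47 = 33.840
  age 7: 0.44 × 69 = 30.360
  age 8: 0.31 × 77 = 23.870
Maximum at age 6 (33.840).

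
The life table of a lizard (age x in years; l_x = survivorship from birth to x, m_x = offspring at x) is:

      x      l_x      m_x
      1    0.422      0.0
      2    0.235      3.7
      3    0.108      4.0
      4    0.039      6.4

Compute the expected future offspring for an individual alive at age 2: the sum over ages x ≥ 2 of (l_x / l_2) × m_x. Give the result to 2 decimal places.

l_2 = 0.235. Conditional survival from age 2 to x is l_x / l_2.
  x=2: (0.235/0.235) × 3.7 = 3.7000
  x=3: (0.108/0.235) × 4.0 = 1.8383
  x=4: (0.039/0.235) × 6.4 = 1.0621
Sum = 3.7000 + 1.8383 + 1.0621 = 6.6004

6.60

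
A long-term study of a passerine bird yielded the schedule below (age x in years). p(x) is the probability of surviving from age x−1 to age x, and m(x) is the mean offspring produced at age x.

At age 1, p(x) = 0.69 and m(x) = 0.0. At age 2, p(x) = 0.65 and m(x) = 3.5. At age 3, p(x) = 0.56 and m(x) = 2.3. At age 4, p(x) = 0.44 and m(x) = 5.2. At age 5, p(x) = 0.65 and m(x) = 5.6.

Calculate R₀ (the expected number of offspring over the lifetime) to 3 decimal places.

Survivorship from birth: l_x = p_1·p_2·…·p_x.
  l_1 = 0.69000
  l_2 = 0.44850
  l_3 = 0.25116
  l_4 = 0.11051
  l_5 = 0.07183
R₀ = Σ l_x m(x):
  age 1: 0.69000 × 0.0 = 0.0000
  age 2: 0.44850 × 3.5 = 1.5697
  age 3: 0.25116 × 2.3 = 0.5777
  age 4: 0.11051 × 5.2 = 0.5747
  age 5: 0.07183 × 5.6 = 0.4022
R₀ = 0.0000 + 1.5697 + 0.5777 + 0.5747 + 0.4022 = 3.1243

3.124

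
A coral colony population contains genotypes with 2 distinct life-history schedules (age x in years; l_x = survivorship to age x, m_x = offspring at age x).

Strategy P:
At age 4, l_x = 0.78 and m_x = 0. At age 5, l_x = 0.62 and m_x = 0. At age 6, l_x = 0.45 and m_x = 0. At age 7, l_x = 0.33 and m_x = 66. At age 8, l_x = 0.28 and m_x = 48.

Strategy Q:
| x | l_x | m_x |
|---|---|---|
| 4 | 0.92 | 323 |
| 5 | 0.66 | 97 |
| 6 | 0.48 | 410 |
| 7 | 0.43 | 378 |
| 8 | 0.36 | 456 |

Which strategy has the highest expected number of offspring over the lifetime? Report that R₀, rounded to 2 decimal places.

884.68

Strategy P: R₀ = 0.78×0 + 0.62×0 + 0.45×0 + 0.33×66 + 0.28×48 = 35.2200
Strategy Q: R₀ = 0.92×323 + 0.66×97 + 0.48×410 + 0.43×378 + 0.36×456 = 884.6800
Highest R₀: strategy Q with 884.6800.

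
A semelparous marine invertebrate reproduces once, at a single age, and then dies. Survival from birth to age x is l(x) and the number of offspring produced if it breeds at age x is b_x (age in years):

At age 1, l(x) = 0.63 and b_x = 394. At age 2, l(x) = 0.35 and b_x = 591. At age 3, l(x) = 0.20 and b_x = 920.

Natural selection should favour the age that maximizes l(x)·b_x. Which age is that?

Expected offspring if breeding at age x = l(x) × b_x:
  age 1: 0.63 × 394 = 248.220
  age 2: 0.35 × 591 = 206.850
  age 3: 0.20 × 920 = 184.000
Maximum at age 1 (248.220).

1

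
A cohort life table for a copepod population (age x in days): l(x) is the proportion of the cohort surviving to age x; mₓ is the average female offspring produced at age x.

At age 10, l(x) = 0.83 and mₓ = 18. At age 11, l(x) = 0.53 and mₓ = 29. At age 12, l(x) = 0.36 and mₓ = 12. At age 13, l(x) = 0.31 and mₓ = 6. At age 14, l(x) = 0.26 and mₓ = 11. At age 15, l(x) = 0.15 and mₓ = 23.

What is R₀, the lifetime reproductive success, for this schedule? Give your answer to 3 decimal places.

R₀ = Σ l(x) mₓ:
  age 10: 0.83 × 18 = 14.9400
  age 11: 0.53 × 29 = 15.3700
  age 12: 0.36 × 12 = 4.3200
  age 13: 0.31 × 6 = 1.8600
  age 14: 0.26 × 11 = 2.8600
  age 15: 0.15 × 23 = 3.4500
R₀ = 14.9400 + 15.3700 + 4.3200 + 1.8600 + 2.8600 + 3.4500 = 42.8000

42.800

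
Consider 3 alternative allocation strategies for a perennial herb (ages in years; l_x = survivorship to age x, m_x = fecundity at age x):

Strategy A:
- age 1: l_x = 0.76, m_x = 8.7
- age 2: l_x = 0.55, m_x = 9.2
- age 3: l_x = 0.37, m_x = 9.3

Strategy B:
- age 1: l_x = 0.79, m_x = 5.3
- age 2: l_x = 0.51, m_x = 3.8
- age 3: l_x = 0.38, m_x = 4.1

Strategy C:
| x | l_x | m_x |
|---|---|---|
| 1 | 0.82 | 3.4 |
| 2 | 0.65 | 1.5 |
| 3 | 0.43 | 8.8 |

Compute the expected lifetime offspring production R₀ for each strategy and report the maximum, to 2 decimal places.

Strategy A: R₀ = 0.76×8.7 + 0.55×9.2 + 0.37×9.3 = 15.1130
Strategy B: R₀ = 0.79×5.3 + 0.51×3.8 + 0.38×4.1 = 7.6830
Strategy C: R₀ = 0.82×3.4 + 0.65×1.5 + 0.43×8.8 = 7.5470
Highest R₀: strategy A with 15.1130.

15.11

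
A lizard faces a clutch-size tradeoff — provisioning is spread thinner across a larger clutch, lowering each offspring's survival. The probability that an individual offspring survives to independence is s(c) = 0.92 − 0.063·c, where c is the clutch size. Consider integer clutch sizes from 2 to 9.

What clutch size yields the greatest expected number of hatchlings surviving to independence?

Expected hatchlings surviving to independence = c × s(c):
  c=2: 2 × 0.794 = 1.588
  c=3: 3 × 0.731 = 2.193
  c=4: 4 × 0.668 = 2.672
  c=5: 5 × 0.605 = 3.025
  c=6: 6 × 0.542 = 3.252
  c=7: 7 × 0.479 = 3.353
  c=8: 8 × 0.416 = 3.328
  c=9: 9 × 0.353 = 3.177
Maximum at c = 7 (3.353 hatchlings surviving to independence).

7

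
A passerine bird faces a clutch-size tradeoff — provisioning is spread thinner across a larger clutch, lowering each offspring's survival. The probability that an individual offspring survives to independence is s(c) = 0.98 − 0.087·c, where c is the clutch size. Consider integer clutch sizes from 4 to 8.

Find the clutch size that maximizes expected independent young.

Expected independent young = c × s(c):
  c=4: 4 × 0.632 = 2.528
  c=5: 5 × 0.545 = 2.725
  c=6: 6 × 0.458 = 2.748
  c=7: 7 × 0.371 = 2.597
  c=8: 8 × 0.284 = 2.272
Maximum at c = 6 (2.748 independent young).

6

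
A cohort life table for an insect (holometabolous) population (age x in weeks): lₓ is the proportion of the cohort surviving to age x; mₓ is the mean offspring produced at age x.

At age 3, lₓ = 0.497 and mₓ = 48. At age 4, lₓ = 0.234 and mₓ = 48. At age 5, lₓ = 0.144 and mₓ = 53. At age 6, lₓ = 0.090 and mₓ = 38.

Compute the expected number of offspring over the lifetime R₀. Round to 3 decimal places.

R₀ = Σ lₓ mₓ:
  age 3: 0.497 × 48 = 23.8560
  age 4: 0.234 × 48 = 11.2320
  age 5: 0.144 × 53 = 7.6320
  age 6: 0.090 × 38 = 3.4200
R₀ = 23.8560 + 11.2320 + 7.6320 + 3.4200 = 46.1400

46.140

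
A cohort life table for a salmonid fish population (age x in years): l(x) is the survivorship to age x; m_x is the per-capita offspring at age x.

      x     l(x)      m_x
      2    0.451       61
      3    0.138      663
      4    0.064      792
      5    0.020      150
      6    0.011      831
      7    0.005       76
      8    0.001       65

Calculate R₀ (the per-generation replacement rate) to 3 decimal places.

R₀ = Σ l(x) m_x:
  age 2: 0.451 × 61 = 27.5110
  age 3: 0.138 × 663 = 91.4940
  age 4: 0.064 × 792 = 50.6880
  age 5: 0.020 × 150 = 3.0000
  age 6: 0.011 × 831 = 9.1410
  age 7: 0.005 × 76 = 0.3800
  age 8: 0.001 × 65 = 0.0650
R₀ = 27.5110 + 91.4940 + 50.6880 + 3.0000 + 9.1410 + 0.3800 + 0.0650 = 182.2790

182.279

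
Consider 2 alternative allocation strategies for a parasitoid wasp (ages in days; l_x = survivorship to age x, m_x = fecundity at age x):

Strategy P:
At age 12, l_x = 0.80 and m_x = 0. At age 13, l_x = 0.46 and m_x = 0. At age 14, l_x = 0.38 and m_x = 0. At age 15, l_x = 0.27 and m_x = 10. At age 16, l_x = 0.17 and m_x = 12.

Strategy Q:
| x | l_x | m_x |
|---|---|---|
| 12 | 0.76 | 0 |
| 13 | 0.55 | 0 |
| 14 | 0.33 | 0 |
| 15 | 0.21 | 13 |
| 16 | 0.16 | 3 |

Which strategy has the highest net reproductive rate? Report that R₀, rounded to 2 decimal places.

Strategy P: R₀ = 0.80×0 + 0.46×0 + 0.38×0 + 0.27×10 + 0.17×12 = 4.7400
Strategy Q: R₀ = 0.76×0 + 0.55×0 + 0.33×0 + 0.21×13 + 0.16×3 = 3.2100
Highest R₀: strategy P with 4.7400.

4.74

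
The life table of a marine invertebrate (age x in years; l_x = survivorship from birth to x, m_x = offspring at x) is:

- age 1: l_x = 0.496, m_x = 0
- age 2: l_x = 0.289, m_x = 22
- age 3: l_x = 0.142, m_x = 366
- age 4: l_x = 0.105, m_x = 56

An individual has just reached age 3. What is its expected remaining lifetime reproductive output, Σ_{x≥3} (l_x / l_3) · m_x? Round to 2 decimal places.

l_3 = 0.142. Conditional survival from age 3 to x is l_x / l_3.
  x=3: (0.142/0.142) × 366 = 366.0000
  x=4: (0.105/0.142) × 56 = 41.4085
Sum = 366.0000 + 41.4085 = 407.4085

407.41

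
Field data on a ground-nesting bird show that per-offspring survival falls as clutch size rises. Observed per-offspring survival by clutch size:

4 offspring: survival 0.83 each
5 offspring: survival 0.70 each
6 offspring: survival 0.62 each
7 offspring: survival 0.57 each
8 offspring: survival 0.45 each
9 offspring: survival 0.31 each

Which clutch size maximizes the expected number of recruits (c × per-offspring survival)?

Expected recruits = c × s(c):
  c=4: 4 × 0.83 = 3.320
  c=5: 5 × 0.70 = 3.500
  c=6: 6 × 0.62 = 3.720
  c=7: 7 × 0.57 = 3.990
  c=8: 8 × 0.45 = 3.600
  c=9: 9 × 0.31 = 2.790
Maximum at c = 7 (3.990 recruits).

7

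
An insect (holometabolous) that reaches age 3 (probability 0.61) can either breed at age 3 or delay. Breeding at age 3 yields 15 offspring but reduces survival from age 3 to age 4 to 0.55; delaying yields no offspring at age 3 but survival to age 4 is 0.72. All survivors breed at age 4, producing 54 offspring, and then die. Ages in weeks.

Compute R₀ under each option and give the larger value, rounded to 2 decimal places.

breed at age 3: R₀ = 0.61 × (15 + 0.55 × 54) = 0.61 × 44.7000 = 27.2670
delay to age 4: R₀ = 0.61 × (0.72 × 54) = 0.61 × 38.8800 = 23.7168
Higher: breed at age 3 (27.2670).

27.27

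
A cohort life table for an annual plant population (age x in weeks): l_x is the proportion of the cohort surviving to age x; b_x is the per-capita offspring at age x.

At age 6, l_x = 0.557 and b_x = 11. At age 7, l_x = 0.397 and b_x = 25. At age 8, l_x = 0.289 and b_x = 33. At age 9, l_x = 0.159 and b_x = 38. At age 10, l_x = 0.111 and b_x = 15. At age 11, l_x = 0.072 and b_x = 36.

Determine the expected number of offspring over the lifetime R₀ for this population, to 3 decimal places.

R₀ = Σ l_x b_x:
  age 6: 0.557 × 11 = 6.1270
  age 7: 0.397 × 25 = 9.9250
  age 8: 0.289 × 33 = 9.5370
  age 9: 0.159 × 38 = 6.0420
  age 10: 0.111 × 15 = 1.6650
  age 11: 0.072 × 36 = 2.5920
R₀ = 6.1270 + 9.9250 + 9.5370 + 6.0420 + 1.6650 + 2.5920 = 35.8880

35.888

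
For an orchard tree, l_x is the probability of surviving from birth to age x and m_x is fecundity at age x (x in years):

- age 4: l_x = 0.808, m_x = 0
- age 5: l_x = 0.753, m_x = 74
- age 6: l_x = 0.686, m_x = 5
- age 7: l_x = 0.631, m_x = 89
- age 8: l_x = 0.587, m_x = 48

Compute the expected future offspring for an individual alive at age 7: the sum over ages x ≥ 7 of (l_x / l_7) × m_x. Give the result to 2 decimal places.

l_7 = 0.631. Conditional survival from age 7 to x is l_x / l_7.
  x=7: (0.631/0.631) × 89 = 89.0000
  x=8: (0.587/0.631) × 48 = 44.6529
Sum = 89.0000 + 44.6529 = 133.6529

133.65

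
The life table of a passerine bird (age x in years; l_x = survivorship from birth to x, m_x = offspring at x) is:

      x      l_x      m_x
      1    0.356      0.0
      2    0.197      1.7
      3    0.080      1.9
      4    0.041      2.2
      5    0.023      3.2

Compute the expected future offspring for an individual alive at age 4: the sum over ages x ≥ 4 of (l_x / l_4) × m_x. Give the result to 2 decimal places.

l_4 = 0.041. Conditional survival from age 4 to x is l_x / l_4.
  x=4: (0.041/0.041) × 2.2 = 2.2000
  x=5: (0.023/0.041) × 3.2 = 1.7951
Sum = 2.2000 + 1.7951 = 3.9951

4.00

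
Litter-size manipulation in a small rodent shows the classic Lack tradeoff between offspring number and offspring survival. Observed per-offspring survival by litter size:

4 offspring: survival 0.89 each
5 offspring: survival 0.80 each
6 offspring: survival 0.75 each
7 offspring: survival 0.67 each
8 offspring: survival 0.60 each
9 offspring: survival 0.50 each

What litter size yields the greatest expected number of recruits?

8

Expected recruits = c × s(c):
  c=4: 4 × 0.89 = 3.560
  c=5: 5 × 0.80 = 4.000
  c=6: 6 × 0.75 = 4.500
  c=7: 7 × 0.67 = 4.690
  c=8: 8 × 0.60 = 4.800
  c=9: 9 × 0.50 = 4.500
Maximum at c = 8 (4.800 recruits).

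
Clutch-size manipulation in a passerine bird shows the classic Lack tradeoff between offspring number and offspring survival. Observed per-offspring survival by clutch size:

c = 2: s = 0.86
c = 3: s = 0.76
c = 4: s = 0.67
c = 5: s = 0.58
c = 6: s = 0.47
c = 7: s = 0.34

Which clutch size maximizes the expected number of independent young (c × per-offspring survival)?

Expected independent young = c × s(c):
  c=2: 2 × 0.86 = 1.720
  c=3: 3 × 0.76 = 2.280
  c=4: 4 × 0.67 = 2.680
  c=5: 5 × 0.58 = 2.900
  c=6: 6 × 0.47 = 2.820
  c=7: 7 × 0.34 = 2.380
Maximum at c = 5 (2.900 independent young).

5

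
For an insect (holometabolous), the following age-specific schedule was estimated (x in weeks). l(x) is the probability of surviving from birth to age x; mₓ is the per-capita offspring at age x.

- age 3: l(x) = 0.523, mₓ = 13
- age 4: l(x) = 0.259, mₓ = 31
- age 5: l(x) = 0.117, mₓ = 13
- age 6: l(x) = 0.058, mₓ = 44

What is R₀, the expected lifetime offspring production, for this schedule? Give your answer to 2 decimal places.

R₀ = Σ l(x) mₓ:
  age 3: 0.523 × 13 = 6.7990
  age 4: 0.259 × 31 = 8.0290
  age 5: 0.117 × 13 = 1.5210
  age 6: 0.058 × 44 = 2.5520
R₀ = 6.7990 + 8.0290 + 1.5210 + 2.5520 = 18.9010

18.90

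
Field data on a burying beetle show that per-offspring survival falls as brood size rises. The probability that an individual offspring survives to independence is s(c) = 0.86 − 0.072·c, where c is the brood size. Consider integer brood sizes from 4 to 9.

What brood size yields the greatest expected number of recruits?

6

Expected recruits = c × s(c):
  c=4: 4 × 0.572 = 2.288
  c=5: 5 × 0.500 = 2.500
  c=6: 6 × 0.428 = 2.568
  c=7: 7 × 0.356 = 2.492
  c=8: 8 × 0.284 = 2.272
  c=9: 9 × 0.212 = 1.908
Maximum at c = 6 (2.568 recruits).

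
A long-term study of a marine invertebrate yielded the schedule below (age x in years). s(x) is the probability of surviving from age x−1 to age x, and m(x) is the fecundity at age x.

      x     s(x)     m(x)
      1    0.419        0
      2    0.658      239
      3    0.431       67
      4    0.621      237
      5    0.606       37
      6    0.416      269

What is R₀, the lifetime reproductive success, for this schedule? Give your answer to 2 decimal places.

Survivorship from birth: l_x = s_1·s_2·…·s_x.
  l_1 = 0.41900
  l_2 = 0.27570
  l_3 = 0.11883
  l_4 = 0.07379
  l_5 = 0.04472
  l_6 = 0.01860
R₀ = Σ l_x m(x):
  age 1: 0.41900 × 0 = 0.0000
  age 2: 0.27570 × 239 = 65.8923
  age 3: 0.11883 × 67 = 7.9616
  age 4: 0.07379 × 237 = 17.4882
  age 5: 0.04472 × 37 = 1.6546
  age 6: 0.01860 × 269 = 5.0034
R₀ = 0.0000 + 65.8923 + 7.9616 + 17.4882 + 1.6546 + 5.0034 = 98.0002

98.00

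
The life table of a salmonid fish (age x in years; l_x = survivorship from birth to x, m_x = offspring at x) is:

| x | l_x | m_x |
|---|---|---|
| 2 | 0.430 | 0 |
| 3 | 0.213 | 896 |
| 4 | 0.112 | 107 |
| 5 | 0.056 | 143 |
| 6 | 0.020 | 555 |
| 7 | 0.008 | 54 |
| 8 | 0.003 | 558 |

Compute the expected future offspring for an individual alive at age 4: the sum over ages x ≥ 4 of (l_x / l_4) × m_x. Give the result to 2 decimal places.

296.41

l_4 = 0.112. Conditional survival from age 4 to x is l_x / l_4.
  x=4: (0.112/0.112) × 107 = 107.0000
  x=5: (0.056/0.112) × 143 = 71.5000
  x=6: (0.020/0.112) × 555 = 99.1071
  x=7: (0.008/0.112) × 54 = 3.8571
  x=8: (0.003/0.112) × 558 = 14.9464
Sum = 107.0000 + 71.5000 + 99.1071 + 3.8571 + 14.9464 = 296.4107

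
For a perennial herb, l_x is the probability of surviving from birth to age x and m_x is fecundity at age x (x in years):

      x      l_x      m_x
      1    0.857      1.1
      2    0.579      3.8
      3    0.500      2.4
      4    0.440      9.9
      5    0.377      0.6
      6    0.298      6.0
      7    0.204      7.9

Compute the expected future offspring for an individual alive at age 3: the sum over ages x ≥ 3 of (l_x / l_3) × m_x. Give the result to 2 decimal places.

18.36

l_3 = 0.500. Conditional survival from age 3 to x is l_x / l_3.
  x=3: (0.500/0.500) × 2.4 = 2.4000
  x=4: (0.440/0.500) × 9.9 = 8.7120
  x=5: (0.377/0.500) × 0.6 = 0.4524
  x=6: (0.298/0.500) × 6.0 = 3.5760
  x=7: (0.204/0.500) × 7.9 = 3.2232
Sum = 2.4000 + 8.7120 + 0.4524 + 3.5760 + 3.2232 = 18.3636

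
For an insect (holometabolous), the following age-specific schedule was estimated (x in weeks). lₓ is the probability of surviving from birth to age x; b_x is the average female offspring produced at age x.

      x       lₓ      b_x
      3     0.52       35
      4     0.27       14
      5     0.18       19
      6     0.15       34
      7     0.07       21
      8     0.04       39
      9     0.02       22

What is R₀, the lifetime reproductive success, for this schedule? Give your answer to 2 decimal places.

R₀ = Σ lₓ b_x:
  age 3: 0.52 × 35 = 18.2000
  age 4: 0.27 × 14 = 3.7800
  age 5: 0.18 × 19 = 3.4200
  age 6: 0.15 × 34 = 5.1000
  age 7: 0.07 × 21 = 1.4700
  age 8: 0.04 × 39 = 1.5600
  age 9: 0.02 × 22 = 0.4400
R₀ = 18.2000 + 3.7800 + 3.4200 + 5.1000 + 1.4700 + 1.5600 + 0.4400 = 33.9700

33.97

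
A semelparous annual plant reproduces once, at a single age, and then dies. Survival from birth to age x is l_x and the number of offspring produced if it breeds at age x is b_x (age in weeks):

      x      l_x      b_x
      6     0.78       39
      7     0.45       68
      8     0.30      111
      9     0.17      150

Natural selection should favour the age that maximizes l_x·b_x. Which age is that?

8

Expected offspring if breeding at age x = l_x × b_x:
  age 6: 0.78 × 39 = 30.420
  age 7: 0.45 × 68 = 30.600
  age 8: 0.30 × 111 = 33.300
  age 9: 0.17 × 150 = 25.500
Maximum at age 8 (33.300).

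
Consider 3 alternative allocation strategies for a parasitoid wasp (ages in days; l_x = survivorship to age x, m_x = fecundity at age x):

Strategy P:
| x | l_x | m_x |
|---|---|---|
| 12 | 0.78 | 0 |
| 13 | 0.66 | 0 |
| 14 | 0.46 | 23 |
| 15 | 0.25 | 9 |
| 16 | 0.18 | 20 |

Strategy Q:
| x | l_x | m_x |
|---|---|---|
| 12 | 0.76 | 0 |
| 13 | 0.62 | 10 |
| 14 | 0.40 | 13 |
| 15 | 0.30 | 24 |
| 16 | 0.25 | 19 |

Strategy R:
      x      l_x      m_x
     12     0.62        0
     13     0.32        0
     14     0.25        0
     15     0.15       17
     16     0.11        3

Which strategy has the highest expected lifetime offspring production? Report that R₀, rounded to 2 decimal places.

Strategy P: R₀ = 0.78×0 + 0.66×0 + 0.46×23 + 0.25×9 + 0.18×20 = 16.4300
Strategy Q: R₀ = 0.76×0 + 0.62×10 + 0.40×13 + 0.30×24 + 0.25×19 = 23.3500
Strategy R: R₀ = 0.62×0 + 0.32×0 + 0.25×0 + 0.15×17 + 0.11×3 = 2.8800
Highest R₀: strategy Q with 23.3500.

23.35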